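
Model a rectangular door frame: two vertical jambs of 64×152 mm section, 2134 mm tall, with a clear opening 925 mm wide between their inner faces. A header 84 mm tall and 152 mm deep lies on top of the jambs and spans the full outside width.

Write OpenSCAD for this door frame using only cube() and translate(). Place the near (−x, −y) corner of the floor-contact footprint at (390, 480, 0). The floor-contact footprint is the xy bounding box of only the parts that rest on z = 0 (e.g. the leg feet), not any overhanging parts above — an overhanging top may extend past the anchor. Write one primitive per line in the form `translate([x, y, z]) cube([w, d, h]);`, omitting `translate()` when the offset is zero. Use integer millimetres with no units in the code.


translate([390, 480, 0]) cube([64, 152, 2134]);
translate([1379, 480, 0]) cube([64, 152, 2134]);
translate([390, 480, 2134]) cube([1053, 152, 84]);


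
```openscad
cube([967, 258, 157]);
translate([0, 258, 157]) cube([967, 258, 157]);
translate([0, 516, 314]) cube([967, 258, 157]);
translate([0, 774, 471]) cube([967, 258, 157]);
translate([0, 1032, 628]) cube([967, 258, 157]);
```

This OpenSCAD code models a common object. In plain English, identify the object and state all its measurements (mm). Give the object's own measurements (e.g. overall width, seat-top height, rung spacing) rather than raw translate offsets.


A straight staircase of 5 solid steps. Each step is 967 mm wide (x), 258 mm deep (y, the going) and 157 mm tall (the rise). The first step rests on the floor; each subsequent step sits one going further in +y and one rise higher in +z, directly behind and above the previous step with no overlap.


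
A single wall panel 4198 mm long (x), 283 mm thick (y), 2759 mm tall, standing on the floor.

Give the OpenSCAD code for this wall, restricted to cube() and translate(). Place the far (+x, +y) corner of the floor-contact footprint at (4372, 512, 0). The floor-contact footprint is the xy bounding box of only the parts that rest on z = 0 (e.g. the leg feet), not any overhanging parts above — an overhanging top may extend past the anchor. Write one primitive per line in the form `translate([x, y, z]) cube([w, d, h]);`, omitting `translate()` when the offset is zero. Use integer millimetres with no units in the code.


translate([174, 229, 0]) cube([4198, 283, 2759]);


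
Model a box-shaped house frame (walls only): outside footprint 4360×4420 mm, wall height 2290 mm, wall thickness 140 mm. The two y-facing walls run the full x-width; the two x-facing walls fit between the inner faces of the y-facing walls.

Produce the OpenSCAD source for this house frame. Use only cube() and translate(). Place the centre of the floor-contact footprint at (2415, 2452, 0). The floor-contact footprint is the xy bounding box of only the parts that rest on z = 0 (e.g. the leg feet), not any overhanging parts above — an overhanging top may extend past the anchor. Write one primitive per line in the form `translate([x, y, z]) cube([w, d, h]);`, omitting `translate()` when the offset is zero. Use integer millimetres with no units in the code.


translate([235, 242, 0]) cube([4360, 140, 2290]);
translate([235, 4522, 0]) cube([4360, 140, 2290]);
translate([235, 382, 0]) cube([140, 4140, 2290]);
translate([4455, 382, 0]) cube([140, 4140, 2290]);


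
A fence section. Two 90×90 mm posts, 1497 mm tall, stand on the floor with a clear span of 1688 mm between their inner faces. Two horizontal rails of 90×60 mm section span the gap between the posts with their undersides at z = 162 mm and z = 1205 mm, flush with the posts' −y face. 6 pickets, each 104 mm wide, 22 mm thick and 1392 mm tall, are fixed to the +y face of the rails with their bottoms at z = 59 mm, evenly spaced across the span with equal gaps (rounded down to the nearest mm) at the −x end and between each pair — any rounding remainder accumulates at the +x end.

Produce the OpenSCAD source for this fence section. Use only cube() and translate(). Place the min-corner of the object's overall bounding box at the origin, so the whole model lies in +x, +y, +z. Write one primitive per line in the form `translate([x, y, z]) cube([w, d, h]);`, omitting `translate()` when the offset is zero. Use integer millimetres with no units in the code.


cube([90, 90, 1497]);
translate([1778, 0, 0]) cube([90, 90, 1497]);
translate([90, 0, 162]) cube([1688, 90, 60]);
translate([90, 0, 1205]) cube([1688, 90, 60]);
translate([242, 90, 59]) cube([104, 22, 1392]);
translate([498, 90, 59]) cube([104, 22, 1392]);
translate([754, 90, 59]) cube([104, 22, 1392]);
translate([1010, 90, 59]) cube([104, 22, 1392]);
translate([1266, 90, 59]) cube([104, 22, 1392]);
translate([1522, 90, 59]) cube([104, 22, 1392]);


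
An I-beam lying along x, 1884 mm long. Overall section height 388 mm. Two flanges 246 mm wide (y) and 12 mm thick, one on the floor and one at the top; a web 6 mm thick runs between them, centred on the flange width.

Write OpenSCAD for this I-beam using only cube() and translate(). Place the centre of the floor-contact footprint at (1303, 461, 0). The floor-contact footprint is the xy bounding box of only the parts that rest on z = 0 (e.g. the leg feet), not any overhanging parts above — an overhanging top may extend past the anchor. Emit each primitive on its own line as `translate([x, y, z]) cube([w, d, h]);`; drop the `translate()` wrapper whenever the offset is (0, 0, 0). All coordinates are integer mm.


translate([361, 338, 0]) cube([1884, 246, 12]);
translate([361, 458, 12]) cube([1884, 6, 364]);
translate([361, 338, 376]) cube([1884, 246, 12]);


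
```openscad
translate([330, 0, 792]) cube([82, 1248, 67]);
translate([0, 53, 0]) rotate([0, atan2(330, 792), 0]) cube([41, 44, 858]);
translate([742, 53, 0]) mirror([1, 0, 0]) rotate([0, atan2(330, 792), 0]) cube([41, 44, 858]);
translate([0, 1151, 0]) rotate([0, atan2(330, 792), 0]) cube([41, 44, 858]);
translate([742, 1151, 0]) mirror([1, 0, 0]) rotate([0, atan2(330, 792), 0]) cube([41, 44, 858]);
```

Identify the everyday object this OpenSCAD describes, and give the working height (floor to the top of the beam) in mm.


A sawhorse. The overall height is 859 mm.

A beam across two mirrored pairs of raked legs — a sawhorse. The beam's underside is at z = 792 (matching the legs' vertical rise in atan2(330, 792)) and the beam is 67 mm tall, so its top is at 792 + 67 = 859 mm. The raked legs top out at the beam's underside, so that is the highest point.


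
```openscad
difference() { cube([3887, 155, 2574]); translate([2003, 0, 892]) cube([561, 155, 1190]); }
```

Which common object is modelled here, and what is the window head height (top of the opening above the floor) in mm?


A wall with a window opening. The window head height is 2082 mm.

A wall with a rectangular opening subtracted — a window. Sill at z = 892, opening 1190 mm tall, so the head is at 892 + 1190 = 2082 mm.


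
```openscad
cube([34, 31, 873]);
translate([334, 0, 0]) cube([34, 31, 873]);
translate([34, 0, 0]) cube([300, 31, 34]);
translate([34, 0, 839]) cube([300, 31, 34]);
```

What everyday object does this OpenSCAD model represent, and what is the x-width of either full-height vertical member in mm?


A picture frame. The border width is 34 mm.

Four thin pieces enclosing a rectangular opening — a picture frame. The two full-height stiles are 873 mm tall; the top rail sits at z = 839 and is 34 mm tall, so the border above the opening is 873 − 839 = 34 mm, matching the stile x-width.


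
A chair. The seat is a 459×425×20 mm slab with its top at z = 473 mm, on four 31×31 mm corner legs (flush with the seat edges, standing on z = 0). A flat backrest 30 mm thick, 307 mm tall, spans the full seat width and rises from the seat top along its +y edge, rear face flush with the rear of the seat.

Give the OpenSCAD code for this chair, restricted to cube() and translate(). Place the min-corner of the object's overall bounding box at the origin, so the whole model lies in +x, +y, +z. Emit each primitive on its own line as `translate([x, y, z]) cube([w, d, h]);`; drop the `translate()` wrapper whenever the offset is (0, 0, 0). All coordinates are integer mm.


// leg_h = 473 - 20 = 453
translate([0, 0, 453]) cube([459, 425, 20]);
cube([31, 31, 453]);
translate([428, 0, 0]) cube([31, 31, 453]);
translate([0, 394, 0]) cube([31, 31, 453]);
translate([428, 394, 0]) cube([31, 31, 453]);
translate([0, 395, 473]) cube([459, 30, 307]);


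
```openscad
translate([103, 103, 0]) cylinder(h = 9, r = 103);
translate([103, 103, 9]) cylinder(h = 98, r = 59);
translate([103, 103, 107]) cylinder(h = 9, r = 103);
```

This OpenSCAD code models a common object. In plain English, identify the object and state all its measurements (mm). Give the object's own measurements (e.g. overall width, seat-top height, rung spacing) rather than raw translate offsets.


A spool: two coaxial disc flanges of radius 103 mm and thickness 9 mm, joined by a core cylinder of radius 59 mm and height 98 mm. The lower flange rests on z = 0 and the three cylinders share a vertical axis.


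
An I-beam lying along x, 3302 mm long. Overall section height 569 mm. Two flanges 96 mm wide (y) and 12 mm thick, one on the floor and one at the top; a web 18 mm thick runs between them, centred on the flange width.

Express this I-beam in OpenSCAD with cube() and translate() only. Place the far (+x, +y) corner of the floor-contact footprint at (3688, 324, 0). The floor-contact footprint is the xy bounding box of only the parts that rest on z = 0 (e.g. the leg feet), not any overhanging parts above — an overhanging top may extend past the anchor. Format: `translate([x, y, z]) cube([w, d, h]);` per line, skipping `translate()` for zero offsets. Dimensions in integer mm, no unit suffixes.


translate([386, 228, 0]) cube([3302, 96, 12]);
translate([386, 267, 12]) cube([3302, 18, 545]);
translate([386, 228, 557]) cube([3302, 96, 12]);


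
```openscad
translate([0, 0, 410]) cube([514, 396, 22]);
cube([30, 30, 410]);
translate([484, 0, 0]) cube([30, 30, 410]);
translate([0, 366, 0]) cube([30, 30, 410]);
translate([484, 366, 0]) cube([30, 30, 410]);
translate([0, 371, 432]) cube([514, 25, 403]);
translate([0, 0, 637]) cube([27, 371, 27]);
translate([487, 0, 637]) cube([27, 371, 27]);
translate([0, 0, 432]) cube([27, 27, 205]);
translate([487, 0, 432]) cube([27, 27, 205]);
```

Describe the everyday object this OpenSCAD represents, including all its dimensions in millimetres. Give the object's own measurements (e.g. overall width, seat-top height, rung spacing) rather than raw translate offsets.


A chair. The seat is a 514×396×22 mm slab with its top at z = 432 mm, on four 30×30 mm corner legs (flush with the seat edges, standing on z = 0). A flat backrest 25 mm thick, 403 mm tall, spans the full seat width and rises from the seat top along its +y edge, rear face flush with the rear of the seat. Two armrests of 27×27 mm section run along each side from the seat's front edge to the front of the backrest, top faces 232 mm above the seat top and outer faces flush with the seat's x-edges; a 27×27 mm post under the front of each armrest stands on the seat at the front corner.


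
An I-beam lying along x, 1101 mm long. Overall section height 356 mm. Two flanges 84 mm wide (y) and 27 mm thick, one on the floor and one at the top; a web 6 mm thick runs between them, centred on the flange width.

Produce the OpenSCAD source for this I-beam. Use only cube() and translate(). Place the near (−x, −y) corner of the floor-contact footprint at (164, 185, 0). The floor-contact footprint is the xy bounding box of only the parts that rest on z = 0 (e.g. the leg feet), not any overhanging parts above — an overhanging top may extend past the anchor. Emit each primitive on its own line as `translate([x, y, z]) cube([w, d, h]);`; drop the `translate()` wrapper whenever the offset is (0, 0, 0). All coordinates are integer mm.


translate([164, 185, 0]) cube([1101, 84, 27]);
translate([164, 224, 27]) cube([1101, 6, 302]);
translate([164, 185, 329]) cube([1101, 84, 27]);


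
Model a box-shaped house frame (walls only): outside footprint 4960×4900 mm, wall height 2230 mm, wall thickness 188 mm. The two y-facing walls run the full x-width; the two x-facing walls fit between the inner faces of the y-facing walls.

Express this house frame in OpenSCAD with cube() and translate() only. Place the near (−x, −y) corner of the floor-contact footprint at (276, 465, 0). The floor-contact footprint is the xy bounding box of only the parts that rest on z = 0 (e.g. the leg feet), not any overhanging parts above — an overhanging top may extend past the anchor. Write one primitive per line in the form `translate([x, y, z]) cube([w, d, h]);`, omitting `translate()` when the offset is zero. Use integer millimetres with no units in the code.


translate([276, 465, 0]) cube([4960, 188, 2230]);
translate([276, 5177, 0]) cube([4960, 188, 2230]);
translate([276, 653, 0]) cube([188, 4524, 2230]);
translate([5048, 653, 0]) cube([188, 4524, 2230]);


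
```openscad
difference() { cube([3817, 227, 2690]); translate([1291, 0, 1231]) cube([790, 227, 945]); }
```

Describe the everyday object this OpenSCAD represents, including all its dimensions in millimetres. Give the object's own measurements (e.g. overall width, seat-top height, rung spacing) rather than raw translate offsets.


A wall 3817 mm long (x), 227 mm thick (y), 2690 mm tall, with a rectangular window opening cut through it. The opening is 790 mm wide and 945 mm tall; its sill is at z = 1231 mm and its near (−x) edge is 1291 mm from the wall's −x end. The opening passes through the full wall thickness.


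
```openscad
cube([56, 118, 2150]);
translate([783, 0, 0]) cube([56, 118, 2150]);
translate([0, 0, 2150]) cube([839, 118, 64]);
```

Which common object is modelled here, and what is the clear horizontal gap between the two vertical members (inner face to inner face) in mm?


A door frame. The clear opening width is 727 mm.

Two 2150 mm tall posts with a header on top — a door frame. The left jamb is 56 mm wide at x = 0; the right jamb starts at x = 783. The clear opening is 783 − 56 = 727 mm.


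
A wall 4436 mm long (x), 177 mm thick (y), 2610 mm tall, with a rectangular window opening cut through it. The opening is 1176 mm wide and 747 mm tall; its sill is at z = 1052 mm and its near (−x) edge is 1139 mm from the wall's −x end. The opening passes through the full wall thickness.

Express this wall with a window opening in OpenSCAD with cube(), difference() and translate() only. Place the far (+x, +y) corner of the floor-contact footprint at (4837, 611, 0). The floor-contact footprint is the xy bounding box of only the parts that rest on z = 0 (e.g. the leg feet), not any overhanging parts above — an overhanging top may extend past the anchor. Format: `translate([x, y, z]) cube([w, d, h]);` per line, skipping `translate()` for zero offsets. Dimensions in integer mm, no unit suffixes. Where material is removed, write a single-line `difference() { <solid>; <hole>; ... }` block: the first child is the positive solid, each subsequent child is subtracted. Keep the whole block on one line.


difference() { translate([401, 434, 0]) cube([4436, 177, 2610]); translate([1540, 434, 1052]) cube([1176, 177, 747]); }


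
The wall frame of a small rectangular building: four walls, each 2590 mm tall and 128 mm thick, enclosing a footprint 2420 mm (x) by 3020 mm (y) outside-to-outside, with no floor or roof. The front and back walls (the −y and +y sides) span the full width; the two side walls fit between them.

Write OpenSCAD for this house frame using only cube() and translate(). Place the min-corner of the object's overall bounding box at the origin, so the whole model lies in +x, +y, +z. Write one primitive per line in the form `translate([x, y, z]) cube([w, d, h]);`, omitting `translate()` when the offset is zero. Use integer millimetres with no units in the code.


cube([2420, 128, 2590]);
translate([0, 2892, 0]) cube([2420, 128, 2590]);
translate([0, 128, 0]) cube([128, 2764, 2590]);
translate([2292, 128, 0]) cube([128, 2764, 2590]);


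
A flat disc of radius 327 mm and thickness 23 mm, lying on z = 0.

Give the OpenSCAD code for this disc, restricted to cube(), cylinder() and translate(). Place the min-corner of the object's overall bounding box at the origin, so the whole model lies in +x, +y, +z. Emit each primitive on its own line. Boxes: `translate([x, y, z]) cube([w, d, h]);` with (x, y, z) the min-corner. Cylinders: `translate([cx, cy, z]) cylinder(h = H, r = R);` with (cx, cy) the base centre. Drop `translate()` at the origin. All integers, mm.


translate([327, 327, 0]) cylinder(h = 23, r = 327);


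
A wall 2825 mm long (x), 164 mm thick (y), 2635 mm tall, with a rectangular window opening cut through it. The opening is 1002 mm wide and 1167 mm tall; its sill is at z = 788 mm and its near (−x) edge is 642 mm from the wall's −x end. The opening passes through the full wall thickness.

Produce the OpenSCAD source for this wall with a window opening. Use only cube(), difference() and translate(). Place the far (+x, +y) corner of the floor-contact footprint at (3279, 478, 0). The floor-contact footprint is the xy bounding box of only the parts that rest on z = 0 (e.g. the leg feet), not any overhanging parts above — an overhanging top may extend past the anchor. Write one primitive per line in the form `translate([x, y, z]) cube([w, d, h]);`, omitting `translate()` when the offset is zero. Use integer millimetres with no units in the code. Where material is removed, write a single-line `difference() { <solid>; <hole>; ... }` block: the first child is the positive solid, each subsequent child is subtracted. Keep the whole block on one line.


difference() { translate([454, 314, 0]) cube([2825, 164, 2635]); translate([1096, 314, 788]) cube([1002, 164, 1167]); }


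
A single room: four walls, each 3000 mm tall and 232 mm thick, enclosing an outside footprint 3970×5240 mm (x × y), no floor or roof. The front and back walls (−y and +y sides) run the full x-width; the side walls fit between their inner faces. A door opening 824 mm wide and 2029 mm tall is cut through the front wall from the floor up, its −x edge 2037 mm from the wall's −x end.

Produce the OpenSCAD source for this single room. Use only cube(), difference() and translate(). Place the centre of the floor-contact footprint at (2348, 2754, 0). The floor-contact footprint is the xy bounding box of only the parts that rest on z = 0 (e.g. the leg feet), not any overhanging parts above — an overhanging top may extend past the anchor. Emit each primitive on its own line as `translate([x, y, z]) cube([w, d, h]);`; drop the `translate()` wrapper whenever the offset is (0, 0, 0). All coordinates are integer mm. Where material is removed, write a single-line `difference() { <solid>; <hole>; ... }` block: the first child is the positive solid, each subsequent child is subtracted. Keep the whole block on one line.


difference() { translate([363, 134, 0]) cube([3970, 232, 3000]); translate([2400, 134, 0]) cube([824, 232, 2029]); }
translate([363, 5142, 0]) cube([3970, 232, 3000]);
translate([363, 366, 0]) cube([232, 4776, 3000]);
translate([4101, 366, 0]) cube([232, 4776, 3000]);


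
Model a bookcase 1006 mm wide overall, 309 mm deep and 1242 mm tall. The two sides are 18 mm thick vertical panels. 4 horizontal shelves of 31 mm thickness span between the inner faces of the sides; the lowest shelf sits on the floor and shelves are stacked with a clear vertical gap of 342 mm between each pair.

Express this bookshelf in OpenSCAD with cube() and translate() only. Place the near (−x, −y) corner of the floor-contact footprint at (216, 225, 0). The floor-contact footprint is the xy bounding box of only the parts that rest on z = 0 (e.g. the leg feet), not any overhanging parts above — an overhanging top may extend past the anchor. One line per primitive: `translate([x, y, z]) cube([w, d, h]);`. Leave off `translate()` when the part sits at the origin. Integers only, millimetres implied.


translate([216, 225, 0]) cube([18, 309, 1242]);
translate([1204, 225, 0]) cube([18, 309, 1242]);
translate([234, 225, 0]) cube([970, 309, 31]);
translate([234, 225, 373]) cube([970, 309, 31]);
translate([234, 225, 746]) cube([970, 309, 31]);
translate([234, 225, 1119]) cube([970, 309, 31]);


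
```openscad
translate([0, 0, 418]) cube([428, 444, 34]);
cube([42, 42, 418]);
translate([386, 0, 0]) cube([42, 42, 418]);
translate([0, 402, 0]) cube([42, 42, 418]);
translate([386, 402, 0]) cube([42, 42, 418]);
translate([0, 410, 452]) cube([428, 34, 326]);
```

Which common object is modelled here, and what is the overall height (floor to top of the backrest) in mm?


A chair. The overall height is 778 mm.

A slab on four corner posts with a tall panel at the back — a chair. The seat slab sits at z = 418 with thickness 34, and the 326 mm backrest starts at the seat top, so the overall height is 418 + 34 + 326 = 778 mm.


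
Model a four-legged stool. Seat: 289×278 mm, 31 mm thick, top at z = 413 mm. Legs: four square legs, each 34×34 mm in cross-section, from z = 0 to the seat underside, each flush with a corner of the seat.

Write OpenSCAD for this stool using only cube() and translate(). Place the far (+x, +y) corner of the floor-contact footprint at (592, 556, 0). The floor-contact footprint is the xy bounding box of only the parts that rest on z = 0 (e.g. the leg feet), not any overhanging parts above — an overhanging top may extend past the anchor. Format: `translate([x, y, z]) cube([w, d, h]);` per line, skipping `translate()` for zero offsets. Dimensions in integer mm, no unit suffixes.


translate([303, 278, 382]) cube([289, 278, 31]);
translate([303, 278, 0]) cube([34, 34, 382]);
translate([558, 278, 0]) cube([34, 34, 382]);
translate([303, 522, 0]) cube([34, 34, 382]);
translate([558, 522, 0]) cube([34, 34, 382]);


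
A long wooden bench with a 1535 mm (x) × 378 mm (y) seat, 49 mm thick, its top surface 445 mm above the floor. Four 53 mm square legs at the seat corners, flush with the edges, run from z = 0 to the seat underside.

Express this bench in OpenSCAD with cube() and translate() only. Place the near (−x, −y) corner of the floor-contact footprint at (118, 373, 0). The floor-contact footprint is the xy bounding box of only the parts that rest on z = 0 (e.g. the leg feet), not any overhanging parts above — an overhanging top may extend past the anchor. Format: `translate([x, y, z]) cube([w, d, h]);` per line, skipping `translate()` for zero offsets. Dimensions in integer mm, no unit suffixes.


// leg_h = 445 − 49 = 396
translate([118, 373, 396]) cube([1535, 378, 49]);
translate([118, 373, 0]) cube([53, 53, 396]);
translate([118, 698, 0]) cube([53, 53, 396]);
translate([1600, 373, 0]) cube([53, 53, 396]);
translate([1600, 698, 0]) cube([53, 53, 396]);


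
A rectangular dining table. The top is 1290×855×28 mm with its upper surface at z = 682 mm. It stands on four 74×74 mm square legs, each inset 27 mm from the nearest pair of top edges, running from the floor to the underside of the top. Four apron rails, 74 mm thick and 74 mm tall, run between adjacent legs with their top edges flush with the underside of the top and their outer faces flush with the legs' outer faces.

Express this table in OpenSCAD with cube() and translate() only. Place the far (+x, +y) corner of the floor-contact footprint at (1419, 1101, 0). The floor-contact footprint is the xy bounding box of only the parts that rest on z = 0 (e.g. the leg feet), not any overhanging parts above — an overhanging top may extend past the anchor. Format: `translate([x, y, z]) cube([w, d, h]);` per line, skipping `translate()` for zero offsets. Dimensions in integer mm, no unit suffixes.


translate([156, 273, 654]) cube([1290, 855, 28]);
translate([183, 300, 0]) cube([74, 74, 654]);
translate([1345, 300, 0]) cube([74, 74, 654]);
translate([183, 1027, 0]) cube([74, 74, 654]);
translate([1345, 1027, 0]) cube([74, 74, 654]);
translate([257, 300, 580]) cube([1088, 74, 74]);
translate([257, 1027, 580]) cube([1088, 74, 74]);
translate([183, 374, 580]) cube([74, 653, 74]);
translate([1345, 374, 580]) cube([74, 653, 74]);


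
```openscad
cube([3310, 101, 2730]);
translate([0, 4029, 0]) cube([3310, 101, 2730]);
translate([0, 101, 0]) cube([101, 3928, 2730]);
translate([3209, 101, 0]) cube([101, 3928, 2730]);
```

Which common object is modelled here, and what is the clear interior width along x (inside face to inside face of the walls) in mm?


A house (or room) frame. The interior width is 3108 mm.

Four 2730 mm walls enclosing a rectangle with no floor or roof — a room or house frame. Outside width is 3310 mm and wall thickness is 101 mm, so the interior width is 3310 − 2 × 101 = 3108 mm.


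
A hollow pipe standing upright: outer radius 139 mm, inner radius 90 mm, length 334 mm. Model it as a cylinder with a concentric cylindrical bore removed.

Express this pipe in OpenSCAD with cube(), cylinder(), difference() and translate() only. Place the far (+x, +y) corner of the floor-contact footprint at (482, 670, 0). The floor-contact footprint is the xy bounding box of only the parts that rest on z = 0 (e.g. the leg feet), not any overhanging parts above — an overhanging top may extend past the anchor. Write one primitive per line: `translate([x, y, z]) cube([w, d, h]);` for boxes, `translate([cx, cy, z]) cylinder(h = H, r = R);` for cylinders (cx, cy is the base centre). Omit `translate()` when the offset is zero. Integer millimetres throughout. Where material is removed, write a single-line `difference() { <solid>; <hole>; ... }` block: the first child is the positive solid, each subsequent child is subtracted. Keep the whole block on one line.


difference() { translate([343, 531, 0]) cylinder(h = 334, r = 139); translate([343, 531, 0]) cylinder(h = 334, r = 90); }


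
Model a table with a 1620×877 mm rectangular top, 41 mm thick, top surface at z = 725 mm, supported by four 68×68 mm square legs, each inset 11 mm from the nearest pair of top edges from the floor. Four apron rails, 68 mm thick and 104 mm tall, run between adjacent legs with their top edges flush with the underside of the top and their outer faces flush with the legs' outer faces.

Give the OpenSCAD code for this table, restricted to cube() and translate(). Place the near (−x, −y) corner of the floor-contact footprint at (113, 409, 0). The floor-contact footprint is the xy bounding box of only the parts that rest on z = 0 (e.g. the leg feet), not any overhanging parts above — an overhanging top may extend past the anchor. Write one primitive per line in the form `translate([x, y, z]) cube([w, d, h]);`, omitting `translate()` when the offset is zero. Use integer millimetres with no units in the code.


translate([102, 398, 684]) cube([1620, 877, 41]);
translate([113, 409, 0]) cube([68, 68, 684]);
translate([1643, 409, 0]) cube([68, 68, 684]);
translate([113, 1196, 0]) cube([68, 68, 684]);
translate([1643, 1196, 0]) cube([68, 68, 684]);
translate([181, 409, 580]) cube([1462, 68, 104]);
translate([181, 1196, 580]) cube([1462, 68, 104]);
translate([113, 477, 580]) cube([68, 719, 104]);
translate([1643, 477, 580]) cube([68, 719, 104]);


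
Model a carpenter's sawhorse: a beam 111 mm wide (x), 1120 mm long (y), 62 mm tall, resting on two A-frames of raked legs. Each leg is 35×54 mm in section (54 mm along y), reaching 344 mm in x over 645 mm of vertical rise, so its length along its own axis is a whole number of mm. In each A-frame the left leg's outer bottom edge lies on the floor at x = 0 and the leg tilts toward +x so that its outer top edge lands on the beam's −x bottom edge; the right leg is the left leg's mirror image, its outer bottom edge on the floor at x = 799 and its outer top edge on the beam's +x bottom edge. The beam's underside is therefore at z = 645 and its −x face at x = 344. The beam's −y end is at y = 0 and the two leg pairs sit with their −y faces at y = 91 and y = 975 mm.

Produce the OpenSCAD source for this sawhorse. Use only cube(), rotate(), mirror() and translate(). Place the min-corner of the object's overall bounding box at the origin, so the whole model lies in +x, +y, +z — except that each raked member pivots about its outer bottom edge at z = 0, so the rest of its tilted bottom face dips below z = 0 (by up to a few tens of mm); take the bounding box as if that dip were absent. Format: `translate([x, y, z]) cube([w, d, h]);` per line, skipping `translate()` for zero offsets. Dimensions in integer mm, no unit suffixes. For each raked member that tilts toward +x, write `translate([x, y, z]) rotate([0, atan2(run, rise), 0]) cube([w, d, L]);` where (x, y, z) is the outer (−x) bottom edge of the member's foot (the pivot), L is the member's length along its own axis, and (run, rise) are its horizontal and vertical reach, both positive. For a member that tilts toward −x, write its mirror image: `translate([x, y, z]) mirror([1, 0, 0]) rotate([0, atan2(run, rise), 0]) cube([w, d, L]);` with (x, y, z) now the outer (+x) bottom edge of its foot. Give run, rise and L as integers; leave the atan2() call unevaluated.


translate([344, 0, 645]) cube([111, 1120, 62]);
translate([0, 91, 0]) rotate([0, atan2(344, 645), 0]) cube([35, 54, 731]);
translate([799, 91, 0]) mirror([1, 0, 0]) rotate([0, atan2(344, 645), 0]) cube([35, 54, 731]);
translate([0, 975, 0]) rotate([0, atan2(344, 645), 0]) cube([35, 54, 731]);
translate([799, 975, 0]) mirror([1, 0, 0]) rotate([0, atan2(344, 645), 0]) cube([35, 54, 731]);


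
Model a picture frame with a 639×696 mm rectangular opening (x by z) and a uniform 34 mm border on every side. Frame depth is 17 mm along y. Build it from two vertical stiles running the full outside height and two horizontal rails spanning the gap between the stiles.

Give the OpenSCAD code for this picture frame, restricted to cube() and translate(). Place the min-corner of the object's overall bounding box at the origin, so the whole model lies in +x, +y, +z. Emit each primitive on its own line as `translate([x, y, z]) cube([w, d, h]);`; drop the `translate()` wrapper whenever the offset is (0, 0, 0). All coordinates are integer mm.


cube([34, 17, 764]);
translate([673, 0, 0]) cube([34, 17, 764]);
translate([34, 0, 0]) cube([639, 17, 34]);
translate([34, 0, 730]) cube([639, 17, 34]);


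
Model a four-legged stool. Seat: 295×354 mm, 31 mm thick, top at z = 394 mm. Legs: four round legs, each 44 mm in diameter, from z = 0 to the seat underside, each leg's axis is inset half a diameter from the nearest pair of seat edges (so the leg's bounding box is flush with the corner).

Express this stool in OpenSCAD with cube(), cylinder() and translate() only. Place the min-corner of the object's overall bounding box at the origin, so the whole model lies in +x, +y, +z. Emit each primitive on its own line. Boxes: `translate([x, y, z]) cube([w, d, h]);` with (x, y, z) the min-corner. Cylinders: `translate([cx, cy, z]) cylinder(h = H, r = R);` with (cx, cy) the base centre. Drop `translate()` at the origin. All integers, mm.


translate([0, 0, 363]) cube([295, 354, 31]);
translate([22, 22, 0]) cylinder(h = 363, r = 22);
translate([273, 22, 0]) cylinder(h = 363, r = 22);
translate([22, 332, 0]) cylinder(h = 363, r = 22);
translate([273, 332, 0]) cylinder(h = 363, r = 22);


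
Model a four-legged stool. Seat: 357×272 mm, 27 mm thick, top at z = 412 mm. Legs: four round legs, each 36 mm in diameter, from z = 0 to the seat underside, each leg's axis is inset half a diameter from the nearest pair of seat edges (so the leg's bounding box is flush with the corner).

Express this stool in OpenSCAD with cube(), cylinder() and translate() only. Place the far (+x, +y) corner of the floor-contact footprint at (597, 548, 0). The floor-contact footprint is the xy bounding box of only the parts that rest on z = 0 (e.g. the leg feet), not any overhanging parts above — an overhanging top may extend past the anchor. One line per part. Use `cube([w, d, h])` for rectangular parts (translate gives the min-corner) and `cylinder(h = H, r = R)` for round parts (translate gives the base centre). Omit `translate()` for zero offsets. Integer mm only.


translate([240, 276, 385]) cube([357, 272, 27]);
translate([258, 294, 0]) cylinder(h = 385, r = 18);
translate([579, 294, 0]) cylinder(h = 385, r = 18);
translate([258, 530, 0]) cylinder(h = 385, r = 18);
translate([579, 530, 0]) cylinder(h = 385, r = 18);


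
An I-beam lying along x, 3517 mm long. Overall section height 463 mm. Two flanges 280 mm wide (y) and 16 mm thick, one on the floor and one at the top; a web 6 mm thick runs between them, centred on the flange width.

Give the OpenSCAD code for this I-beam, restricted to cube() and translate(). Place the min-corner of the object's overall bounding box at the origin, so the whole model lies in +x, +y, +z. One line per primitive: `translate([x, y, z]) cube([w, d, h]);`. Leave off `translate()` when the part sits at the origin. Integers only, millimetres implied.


cube([3517, 280, 16]);
translate([0, 137, 16]) cube([3517, 6, 431]);
translate([0, 0, 447]) cube([3517, 280, 16]);


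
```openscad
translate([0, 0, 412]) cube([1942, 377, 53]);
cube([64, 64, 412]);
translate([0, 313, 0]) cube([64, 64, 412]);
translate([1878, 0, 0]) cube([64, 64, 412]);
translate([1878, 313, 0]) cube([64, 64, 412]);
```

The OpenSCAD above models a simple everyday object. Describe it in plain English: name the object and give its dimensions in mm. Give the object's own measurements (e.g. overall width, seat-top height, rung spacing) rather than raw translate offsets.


A long wooden bench with a 1942 mm (x) × 377 mm (y) seat, 53 mm thick, its top surface 465 mm above the floor. Four 64 mm square legs at the seat corners, flush with the edges, run from z = 0 to the seat underside.


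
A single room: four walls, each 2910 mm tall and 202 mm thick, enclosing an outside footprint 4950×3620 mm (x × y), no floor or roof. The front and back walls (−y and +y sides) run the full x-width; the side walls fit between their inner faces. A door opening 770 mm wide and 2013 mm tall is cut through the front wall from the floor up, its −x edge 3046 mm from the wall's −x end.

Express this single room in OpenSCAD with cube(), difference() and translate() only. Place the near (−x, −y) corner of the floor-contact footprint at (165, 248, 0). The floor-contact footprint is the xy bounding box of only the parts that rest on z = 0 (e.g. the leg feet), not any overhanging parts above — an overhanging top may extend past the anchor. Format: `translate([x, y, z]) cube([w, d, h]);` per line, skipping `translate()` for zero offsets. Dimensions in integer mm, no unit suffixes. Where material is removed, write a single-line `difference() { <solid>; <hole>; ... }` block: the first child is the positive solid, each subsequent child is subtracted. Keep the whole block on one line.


difference() { translate([165, 248, 0]) cube([4950, 202, 2910]); translate([3211, 248, 0]) cube([770, 202, 2013]); }
translate([165, 3666, 0]) cube([4950, 202, 2910]);
translate([165, 450, 0]) cube([202, 3216, 2910]);
translate([4913, 450, 0]) cube([202, 3216, 2910]);


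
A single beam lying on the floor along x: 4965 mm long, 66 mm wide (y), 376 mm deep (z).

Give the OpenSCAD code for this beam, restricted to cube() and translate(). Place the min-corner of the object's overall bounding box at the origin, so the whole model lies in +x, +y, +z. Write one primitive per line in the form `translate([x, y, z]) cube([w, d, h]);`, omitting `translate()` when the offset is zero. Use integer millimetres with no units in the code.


cube([4965, 66, 376]);


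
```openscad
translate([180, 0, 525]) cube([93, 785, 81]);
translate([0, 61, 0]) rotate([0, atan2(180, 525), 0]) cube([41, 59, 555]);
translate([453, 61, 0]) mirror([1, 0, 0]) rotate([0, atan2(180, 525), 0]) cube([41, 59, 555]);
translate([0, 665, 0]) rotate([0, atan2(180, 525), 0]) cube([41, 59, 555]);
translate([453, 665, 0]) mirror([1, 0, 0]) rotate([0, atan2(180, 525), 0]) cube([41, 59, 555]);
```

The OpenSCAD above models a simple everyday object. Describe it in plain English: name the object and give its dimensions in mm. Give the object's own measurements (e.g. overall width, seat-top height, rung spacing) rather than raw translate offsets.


A sawhorse. A 93×785×81 mm beam (x, y, z) sits on two A-frame leg pairs. Each pair is two raked legs of 41×59 mm section (59 mm along y) splaying symmetrically in x. Each leg rises 525 mm vertically over 180 mm of horizontal reach and is 555 mm long along its own axis. Every leg's outer bottom edge rests on the floor and its outer top edge meets a bottom edge of the beam — the left legs (tilting toward +x) meet the beam's −x bottom edge, the right legs (their mirror images, tilting toward −x) meet its +x bottom edge — so the leg tops tuck under the beam, the beam's underside is 525 mm above the floor, and the feet are 453 mm apart outside-to-outside with the beam centred between them. The two leg pairs are set in 61 mm from either end of the beam.


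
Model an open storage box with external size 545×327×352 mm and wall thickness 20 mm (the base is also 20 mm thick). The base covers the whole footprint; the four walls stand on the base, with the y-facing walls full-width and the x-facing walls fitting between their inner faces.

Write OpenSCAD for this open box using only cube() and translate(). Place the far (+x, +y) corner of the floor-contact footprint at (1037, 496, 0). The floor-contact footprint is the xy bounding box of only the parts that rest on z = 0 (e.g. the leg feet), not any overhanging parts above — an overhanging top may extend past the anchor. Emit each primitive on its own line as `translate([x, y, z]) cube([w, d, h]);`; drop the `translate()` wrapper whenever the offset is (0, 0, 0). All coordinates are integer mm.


translate([492, 169, 0]) cube([545, 327, 20]);
translate([492, 169, 20]) cube([545, 20, 332]);
translate([492, 476, 20]) cube([545, 20, 332]);
translate([492, 189, 20]) cube([20, 287, 332]);
translate([1017, 189, 20]) cube([20, 287, 332]);


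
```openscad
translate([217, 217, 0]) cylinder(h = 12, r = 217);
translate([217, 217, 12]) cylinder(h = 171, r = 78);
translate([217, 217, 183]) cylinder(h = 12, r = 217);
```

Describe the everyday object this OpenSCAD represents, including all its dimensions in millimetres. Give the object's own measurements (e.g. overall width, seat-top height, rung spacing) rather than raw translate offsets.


A spool: two coaxial disc flanges of radius 217 mm and thickness 12 mm, joined by a core cylinder of radius 78 mm and height 171 mm. The lower flange rests on z = 0 and the three cylinders share a vertical axis.


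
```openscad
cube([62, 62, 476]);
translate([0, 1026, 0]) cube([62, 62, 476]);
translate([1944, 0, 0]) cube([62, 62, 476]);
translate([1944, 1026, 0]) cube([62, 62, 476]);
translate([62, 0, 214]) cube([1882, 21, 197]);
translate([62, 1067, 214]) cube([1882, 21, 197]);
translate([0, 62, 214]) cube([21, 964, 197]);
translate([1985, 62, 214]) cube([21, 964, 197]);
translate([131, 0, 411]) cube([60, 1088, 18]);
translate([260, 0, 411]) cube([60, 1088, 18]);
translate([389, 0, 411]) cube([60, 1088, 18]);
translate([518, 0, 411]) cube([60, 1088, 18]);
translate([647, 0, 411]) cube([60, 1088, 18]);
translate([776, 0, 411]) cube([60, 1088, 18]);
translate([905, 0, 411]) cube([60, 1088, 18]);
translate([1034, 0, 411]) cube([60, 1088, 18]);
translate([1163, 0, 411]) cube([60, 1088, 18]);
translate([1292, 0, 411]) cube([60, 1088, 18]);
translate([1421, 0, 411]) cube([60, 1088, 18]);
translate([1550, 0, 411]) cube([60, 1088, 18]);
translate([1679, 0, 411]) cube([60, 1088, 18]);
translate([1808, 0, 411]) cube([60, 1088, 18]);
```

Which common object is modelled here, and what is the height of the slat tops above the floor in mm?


A bed frame. The slat-top height is 429 mm.

Four posts, four rails, and a row of slats — a bed frame. Slats sit on the rails at z = 214 + 197 = 411; with slat thickness 18, the top is 429 mm.
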